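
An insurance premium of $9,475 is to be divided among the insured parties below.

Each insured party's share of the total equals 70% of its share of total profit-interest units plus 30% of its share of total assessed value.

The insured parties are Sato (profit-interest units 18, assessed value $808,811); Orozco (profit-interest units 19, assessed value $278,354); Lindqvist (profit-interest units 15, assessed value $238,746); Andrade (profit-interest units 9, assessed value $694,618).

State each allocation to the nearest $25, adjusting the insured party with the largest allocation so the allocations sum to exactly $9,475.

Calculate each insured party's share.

Sato: $3,100; Orozco: $2,450; Lindqvist: $1,975; Andrade: $1,950

Totals — profit-interest units 61, assessed value 2,020,529.
Blended shares (70% profit-interest units + 30% assessed value): Sato 0.3266; Orozco 0.2594; Lindqvist 0.2076; Andrade 0.2064.
Pro-rata amounts: Sato 3,094.97; Orozco 2,457.45; Lindqvist 1,966.81; Andrade 1,955.76.
At nearest $25: Sato $3,100; Orozco $2,450; Lindqvist $1,975; Andrade $1,950. Sum = $9,475.
No rounding difference to absorb.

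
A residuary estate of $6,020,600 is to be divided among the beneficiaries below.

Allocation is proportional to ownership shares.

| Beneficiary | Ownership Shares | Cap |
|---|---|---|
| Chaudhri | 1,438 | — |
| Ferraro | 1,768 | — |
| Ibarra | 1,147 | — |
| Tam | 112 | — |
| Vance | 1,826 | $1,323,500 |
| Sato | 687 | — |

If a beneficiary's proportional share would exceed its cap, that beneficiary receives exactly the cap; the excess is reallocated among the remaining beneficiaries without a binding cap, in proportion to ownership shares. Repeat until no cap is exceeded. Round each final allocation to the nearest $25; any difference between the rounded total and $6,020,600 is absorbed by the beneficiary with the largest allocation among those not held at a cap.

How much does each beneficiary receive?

Chaudhri: $1,311,025 | Ferraro: $1,611,900 | Ibarra: $1,045,725 | Tam: $102,100 | Vance: $1,323,500 | Sato: $626,350

Combined ownership shares = 6,978.
Pro-rata shares before constraints: Chaudhri 1,240,702.61; Ferraro 1,525,425.74; Ibarra 989,628.58; Tam 96,633.30; Vance 1,575,467.99; Sato 592,741.79.
Held at cap: Vance ($1,323,500); remaining pool $4,697,100 reallocated over remaining ownership shares 5,152.
Remaining shares: Chaudhri 1,311,030.63 → $1,311,025; Ferraro 1,611,893.01 → $1,611,900; Ibarra 1,045,724.71 → $1,045,725; Tam 102,110.87 → $102,100; Sato 626,340.78 → $626,350.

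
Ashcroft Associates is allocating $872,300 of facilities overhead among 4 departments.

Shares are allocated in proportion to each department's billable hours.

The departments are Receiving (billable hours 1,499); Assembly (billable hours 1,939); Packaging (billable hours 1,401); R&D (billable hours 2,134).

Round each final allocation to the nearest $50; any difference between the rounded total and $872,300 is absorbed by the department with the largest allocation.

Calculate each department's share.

Billable hours total: 6,973.
Pro-rata amounts: Receiving 1,499/6,973 × $872,300 = 187,520.11; Assembly 1,939/6,973 × $872,300 = 242,562.70; Packaging 1,401/6,973 × $872,300 = 175,260.62; R&D 2,134/6,973 × $872,300 = 266,956.58.
Rounded to nearest $50: Receiving $187,500; Assembly $242,550; Packaging $175,250; R&D $266,950. Sum = $872,250.
Difference $872,300 − $872,250 = +$50 applied to largest allocation (R&D): R&D becomes $267,000.

Receiving: $187,500 · Assembly: $242,550 · Packaging: $175,250 · R&D: $267,000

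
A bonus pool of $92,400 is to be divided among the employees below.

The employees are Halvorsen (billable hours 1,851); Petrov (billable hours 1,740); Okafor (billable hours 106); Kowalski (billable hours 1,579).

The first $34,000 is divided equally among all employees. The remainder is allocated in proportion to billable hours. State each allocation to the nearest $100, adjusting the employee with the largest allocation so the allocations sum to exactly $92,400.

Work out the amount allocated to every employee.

Halvorsen: $28,900 · Petrov: $27,800 · Okafor: $9,700 · Kowalski: $26,000

First tranche $34,000 split equally: $8,500 each.
Remainder $58,400 by billable hours (total 5,276): Halvorsen 20,488.70 → $20,500; Petrov 19,260.05 → $19,300; Okafor 1,173.31 → $1,200; Kowalski 17,477.94 → $17,500.
Rounding difference −$100 on remainder applied to Halvorsen.
Totals: Halvorsen $8,500 + $20,400 = $28,900; Petrov $8,500 + $19,300 = $27,800; Okafor $8,500 + $1,200 = $9,700; Kowalski $8,500 + $17,500 = $26,000.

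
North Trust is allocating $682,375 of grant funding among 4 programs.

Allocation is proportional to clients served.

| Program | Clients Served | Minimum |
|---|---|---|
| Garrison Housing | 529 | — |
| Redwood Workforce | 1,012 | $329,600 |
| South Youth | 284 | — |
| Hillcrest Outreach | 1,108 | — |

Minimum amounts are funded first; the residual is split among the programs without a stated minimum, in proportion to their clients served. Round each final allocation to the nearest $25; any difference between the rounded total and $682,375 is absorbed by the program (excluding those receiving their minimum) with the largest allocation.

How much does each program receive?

Fund the minimums — Redwood Workforce $329,600. Balance $352,775.
Balance split over remaining clients served 1,921: Garrison Housing 97,146.26 → $97,150; South Youth 52,154.14 → $52,150; Hillcrest Outreach 203,474.60 → $203,475.

Garrison Housing: $97,150; Redwood Workforce: $329,600; South Youth: $52,150; Hillcrest Outreach: $203,475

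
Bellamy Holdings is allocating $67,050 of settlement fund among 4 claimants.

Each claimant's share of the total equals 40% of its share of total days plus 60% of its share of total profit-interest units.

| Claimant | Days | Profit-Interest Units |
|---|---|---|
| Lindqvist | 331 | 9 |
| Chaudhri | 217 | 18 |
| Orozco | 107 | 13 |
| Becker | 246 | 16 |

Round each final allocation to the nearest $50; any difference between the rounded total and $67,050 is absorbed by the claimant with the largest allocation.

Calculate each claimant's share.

Lindqvist: $16,300 | Chaudhri: $19,450 | Orozco: $12,500 | Becker: $18,800

Totals — days 901, profit-interest units 56.
Blended shares (40% days + 60% profit-interest units): Lindqvist 0.2434; Chaudhri 0.2892; Orozco 0.1868; Becker 0.2806.
Pro-rata amounts: Lindqvist 16,318.39; Chaudhri 19,390.49; Orozco 12,524.17; Becker 18,816.95.
Rounded to nearest $50: Lindqvist $16,300; Chaudhri $19,400; Orozco $12,500; Becker $18,800. Sum = $67,000.
Difference $67,050 − $67,000 = +$50 applied to largest allocation (Chaudhri): Chaudhri becomes $19,450.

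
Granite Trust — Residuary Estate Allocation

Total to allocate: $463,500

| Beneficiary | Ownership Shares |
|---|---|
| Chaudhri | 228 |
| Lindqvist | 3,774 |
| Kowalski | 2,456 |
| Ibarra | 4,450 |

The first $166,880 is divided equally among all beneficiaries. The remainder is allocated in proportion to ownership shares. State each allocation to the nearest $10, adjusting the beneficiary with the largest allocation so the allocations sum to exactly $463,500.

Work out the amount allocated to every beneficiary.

Chaudhri: $47,920 | Lindqvist: $144,350 | Kowalski: $108,510 | Ibarra: $162,720

First tranche $166,880 split equally: $41,720 each.
Remainder $296,620 by ownership shares (total 10,908): Chaudhri 6,199.98 → $6,200; Lindqvist 102,625.95 → $102,630; Kowalski 66,785.73 → $66,790; Ibarra 121,008.34 → $121,010.
Rounding difference −$10 on remainder applied to Ibarra.
Totals: Chaudhri $41,720 + $6,200 = $47,920; Lindqvist $41,720 + $102,630 = $144,350; Kowalski $41,720 + $66,790 = $108,510; Ibarra $41,720 + $121,000 = $162,720.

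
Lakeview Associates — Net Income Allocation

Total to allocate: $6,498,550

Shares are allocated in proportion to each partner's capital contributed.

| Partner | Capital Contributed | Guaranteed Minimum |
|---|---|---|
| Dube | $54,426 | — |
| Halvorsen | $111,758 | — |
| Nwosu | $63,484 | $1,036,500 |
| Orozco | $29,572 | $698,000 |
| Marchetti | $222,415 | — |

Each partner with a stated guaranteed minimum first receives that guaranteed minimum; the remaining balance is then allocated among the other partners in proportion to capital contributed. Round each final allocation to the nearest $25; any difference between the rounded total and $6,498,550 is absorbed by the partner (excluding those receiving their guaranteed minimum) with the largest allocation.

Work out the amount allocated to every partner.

Guaranteed amounts: Nwosu $1,036,500; Orozco $698,000. Residual $4,764,050.
Residual split over remaining capital contributed 388,599: Dube 667,238.43 → $667,250; Halvorsen 1,370,103.11 → $1,370,100; Marchetti 2,726,708.46 → $2,726,700.

Dube: $667,250 | Halvorsen: $1,370,100 | Nwosu: $1,036,500 | Orozco: $698,000 | Marchetti: $2,726,700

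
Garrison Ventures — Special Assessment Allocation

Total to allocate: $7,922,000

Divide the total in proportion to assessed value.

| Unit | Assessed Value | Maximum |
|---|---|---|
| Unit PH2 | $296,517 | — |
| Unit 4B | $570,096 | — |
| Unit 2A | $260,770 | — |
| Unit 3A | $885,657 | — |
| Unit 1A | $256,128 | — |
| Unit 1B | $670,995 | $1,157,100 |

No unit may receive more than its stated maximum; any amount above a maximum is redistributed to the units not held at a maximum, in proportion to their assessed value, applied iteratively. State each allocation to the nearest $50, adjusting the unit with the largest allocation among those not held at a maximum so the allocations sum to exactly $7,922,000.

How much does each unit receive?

Combined assessed value = 2,940,163.
Pro-rata shares before constraints: Unit PH2 798,937.91; Unit 4B 1,536,071.47; Unit 2A 702,620.89; Unit 3A 2,386,321.70; Unit 1A 690,113.44; Unit 1B 1,807,934.59.
Capped: Unit 1B ($1,157,100); residual $6,764,900 reallocated over remaining assessed value 2,269,168.
Redistributed shares: Unit PH2 883,983.84 → $884,000; Unit 4B 1,699,584.35 → $1,699,600; Unit 2A 777,414.00 → $777,400; Unit 3A 2,640,342.65 → $2,640,350; Unit 1A 763,575.15 → $763,600.
Rounding difference −$50 applied to Unit 3A → $2,640,300.

Unit PH2: $884,000; Unit 4B: $1,699,600; Unit 2A: $777,400; Unit 3A: $2,640,300; Unit 1A: $763,600; Unit 1B: $1,157,100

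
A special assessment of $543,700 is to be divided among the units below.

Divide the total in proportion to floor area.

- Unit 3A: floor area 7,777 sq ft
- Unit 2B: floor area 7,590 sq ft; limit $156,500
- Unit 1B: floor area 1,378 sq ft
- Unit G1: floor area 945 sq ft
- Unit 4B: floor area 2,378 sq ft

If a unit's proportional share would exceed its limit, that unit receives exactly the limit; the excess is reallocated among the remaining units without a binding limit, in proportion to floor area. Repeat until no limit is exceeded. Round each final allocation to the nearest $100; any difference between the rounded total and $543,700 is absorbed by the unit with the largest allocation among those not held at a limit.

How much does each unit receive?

Floor area total: 20,068.
Proportional shares (ignoring caps): Unit 3A 210,701.36; Unit 2B 205,634.99; Unit 1B 37,333.99; Unit G1 25,602.78; Unit 4B 64,426.88.
Capped: Unit 2B ($156,500); balance $387,200 reallocated over remaining floor area 12,478.
Redistributed shares: Unit 3A 241,325.08 → $241,300; Unit 1B 42,760.19 → $42,800; Unit G1 29,323.93 → $29,300; Unit 4B 73,790.80 → $73,800.

Unit 3A: $241,300 · Unit 2B: $156,500 · Unit 1B: $42,800 · Unit G1: $29,300 · Unit 4B: $73,800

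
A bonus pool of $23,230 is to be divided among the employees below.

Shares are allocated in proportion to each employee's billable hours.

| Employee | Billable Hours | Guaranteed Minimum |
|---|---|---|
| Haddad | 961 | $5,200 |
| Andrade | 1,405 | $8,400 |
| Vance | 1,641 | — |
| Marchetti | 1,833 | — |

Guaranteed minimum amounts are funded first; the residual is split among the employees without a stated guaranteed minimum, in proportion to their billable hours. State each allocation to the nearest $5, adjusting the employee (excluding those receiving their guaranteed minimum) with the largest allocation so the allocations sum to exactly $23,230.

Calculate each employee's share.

Haddad: $5,200 · Andrade: $8,400 · Vance: $4,550 · Marchetti: $5,080

Fund the minimums — Haddad $5,200; Andrade $8,400. Residual $9,630.
Residual split over remaining billable hours 3,474: Vance 4,548.89 → $4,550; Marchetti 5,081.11 → $5,080.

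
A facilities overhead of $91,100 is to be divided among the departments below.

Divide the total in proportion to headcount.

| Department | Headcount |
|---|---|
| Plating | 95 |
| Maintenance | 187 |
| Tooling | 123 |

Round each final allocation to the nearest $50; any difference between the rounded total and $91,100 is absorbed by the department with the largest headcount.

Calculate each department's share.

Plating: $21,350; Maintenance: $42,100; Tooling: $27,650

Combined headcount = 405.
Unrounded shares: Plating 95/405 × $91,100 = 21,369.14; Maintenance 187/405 × $91,100 = 42,063.46; Tooling 123/405 × $91,100 = 27,667.41.
At nearest $50: Plating $21,350; Maintenance $42,050; Tooling $27,650. Sum = $91,050.
Difference $91,100 − $91,050 = +$50 applied to largest headcount (Maintenance): Maintenance becomes $42,100.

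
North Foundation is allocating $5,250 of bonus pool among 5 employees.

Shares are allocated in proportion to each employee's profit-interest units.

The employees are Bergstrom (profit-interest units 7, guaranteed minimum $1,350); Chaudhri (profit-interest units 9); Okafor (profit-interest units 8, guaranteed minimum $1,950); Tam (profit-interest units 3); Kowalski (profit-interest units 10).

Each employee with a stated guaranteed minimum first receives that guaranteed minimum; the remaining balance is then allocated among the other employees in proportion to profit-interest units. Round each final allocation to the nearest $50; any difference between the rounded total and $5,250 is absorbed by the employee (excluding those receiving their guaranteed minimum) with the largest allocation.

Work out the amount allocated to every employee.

Minimums first: Bergstrom $1,350; Okafor $1,950. Balance $1,950.
Balance split over remaining profit-interest units 22: Chaudhri 797.73 → $800; Tam 265.91 → $250; Kowalski 886.36 → $900.

Bergstrom: $1,350; Chaudhri: $800; Okafor: $1,950; Tam: $250; Kowalski: $900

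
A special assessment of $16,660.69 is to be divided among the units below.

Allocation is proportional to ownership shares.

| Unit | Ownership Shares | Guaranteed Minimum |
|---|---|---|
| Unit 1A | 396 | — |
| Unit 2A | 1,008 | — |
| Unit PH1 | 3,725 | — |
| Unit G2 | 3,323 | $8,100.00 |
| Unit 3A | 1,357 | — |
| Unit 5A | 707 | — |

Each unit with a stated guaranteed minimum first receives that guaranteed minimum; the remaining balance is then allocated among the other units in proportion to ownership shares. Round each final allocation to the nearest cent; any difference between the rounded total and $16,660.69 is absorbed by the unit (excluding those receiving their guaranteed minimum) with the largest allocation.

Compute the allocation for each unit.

Unit 1A: $471.30 | Unit 2A: $1,199.66 | Unit PH1: $4,433.28 | Unit G2: $8,100.00 | Unit 3A: $1,615.02 | Unit 5A: $841.43

Minimums first: Unit G2 $8,100.00. Residual $8,560.69.
Residual split over remaining ownership shares 7,193: Unit 1A 471.2962 → $471.30; Unit 2A 1,199.6629 → $1,199.66; Unit PH1 4,433.2782 → $4,433.28; Unit 3A 1,615.0224 → $1,615.02; Unit 5A 841.4303 → $841.43.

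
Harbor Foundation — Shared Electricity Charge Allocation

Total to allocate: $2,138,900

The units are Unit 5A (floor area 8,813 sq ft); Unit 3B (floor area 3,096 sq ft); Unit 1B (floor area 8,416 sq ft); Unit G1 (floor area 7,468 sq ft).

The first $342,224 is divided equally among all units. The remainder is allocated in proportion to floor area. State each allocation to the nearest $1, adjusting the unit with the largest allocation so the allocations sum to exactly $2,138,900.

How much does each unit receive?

$342,224 shared equally gives $85,556 per unit.
Remainder $1,796,676 by floor area (total 27,793): Unit 5A 569,715.60 → $569,716; Unit 3B 200,140.64 → $200,141; Unit 1B 544,051.57 → $544,052; Unit G1 482,768.19 → $482,768.
Rounding difference −$1 on remainder applied to Unit 5A.
Totals: Unit 5A $85,556 + $569,715 = $655,271; Unit 3B $85,556 + $200,141 = $285,697; Unit 1B $85,556 + $544,052 = $629,608; Unit G1 $85,556 + $482,768 = $568,324.

Unit 5A: $655,271 · Unit 3B: $285,697 · Unit 1B: $629,608 · Unit G1: $568,324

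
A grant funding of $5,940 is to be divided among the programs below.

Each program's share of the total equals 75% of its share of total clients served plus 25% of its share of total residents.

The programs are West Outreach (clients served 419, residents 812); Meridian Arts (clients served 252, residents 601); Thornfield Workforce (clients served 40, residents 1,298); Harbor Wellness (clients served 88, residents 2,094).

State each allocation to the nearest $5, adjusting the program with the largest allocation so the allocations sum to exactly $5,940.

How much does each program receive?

Clients served total 799; residents total 4,805.
Composite weights (75% clients served + 25% residents): West Outreach 0.4356; Meridian Arts 0.2678; Thornfield Workforce 0.1051; Harbor Wellness 0.1916.
Proportional shares: West Outreach 2,587.18; Meridian Arts 1,590.82; Thornfield Workforce 624.18; Harbor Wellness 1,137.82.
At nearest $5: West Outreach $2,585; Meridian Arts $1,590; Thornfield Workforce $625; Harbor Wellness $1,140. Sum = $5,940.
No rounding difference to absorb.

West Outreach: $2,585 · Meridian Arts: $1,590 · Thornfield Workforce: $625 · Harbor Wellness: $1,140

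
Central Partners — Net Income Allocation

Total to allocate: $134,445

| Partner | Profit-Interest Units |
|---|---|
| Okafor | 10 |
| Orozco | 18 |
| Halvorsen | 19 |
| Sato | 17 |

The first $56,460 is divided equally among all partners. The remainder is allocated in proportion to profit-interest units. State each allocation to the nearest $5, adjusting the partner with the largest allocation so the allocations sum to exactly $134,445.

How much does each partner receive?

Okafor: $26,300 | Orozco: $36,050 | Halvorsen: $37,265 | Sato: $34,830

First tranche $56,460 split equally: $14,115 each.
Remainder $77,985 by profit-interest units (total 64): Okafor 12,185.16 → $12,185; Orozco 21,933.28 → $21,935; Halvorsen 23,151.80 → $23,150; Sato 20,714.77 → $20,715.
Totals: Okafor $14,115 + $12,185 = $26,300; Orozco $14,115 + $21,935 = $36,050; Halvorsen $14,115 + $23,150 = $37,265; Sato $14,115 + $20,715 = $34,830.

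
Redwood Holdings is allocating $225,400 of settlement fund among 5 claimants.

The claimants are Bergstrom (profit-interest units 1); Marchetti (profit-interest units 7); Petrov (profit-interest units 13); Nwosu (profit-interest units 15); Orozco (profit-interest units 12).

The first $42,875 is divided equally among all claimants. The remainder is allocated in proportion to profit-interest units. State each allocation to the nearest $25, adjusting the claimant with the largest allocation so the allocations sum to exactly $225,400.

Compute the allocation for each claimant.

$42,875 shared equally gives $8,575 per claimant.
Remainder $182,525 by profit-interest units (total 48): Bergstrom 3,802.60 → $3,800; Marchetti 26,618.23 → $26,625; Petrov 49,433.85 → $49,425; Nwosu 57,039.06 → $57,050; Orozco 45,631.25 → $45,625.
Totals: Bergstrom $8,575 + $3,800 = $12,375; Marchetti $8,575 + $26,625 = $35,200; Petrov $8,575 + $49,425 = $58,000; Nwosu $8,575 + $57,050 = $65,625; Orozco $8,575 + $45,625 = $54,200.

Bergstrom: $12,375; Marchetti: $35,200; Petrov: $58,000; Nwosu: $65,625; Orozco: $54,200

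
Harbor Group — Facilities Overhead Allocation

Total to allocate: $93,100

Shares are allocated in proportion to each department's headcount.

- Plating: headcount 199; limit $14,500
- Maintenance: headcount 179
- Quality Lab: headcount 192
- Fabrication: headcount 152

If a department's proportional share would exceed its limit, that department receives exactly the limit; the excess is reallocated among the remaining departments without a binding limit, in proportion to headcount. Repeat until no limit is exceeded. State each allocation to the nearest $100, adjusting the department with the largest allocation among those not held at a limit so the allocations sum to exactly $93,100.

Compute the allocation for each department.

Plating: $14,500 · Maintenance: $26,900 · Quality Lab: $28,900 · Fabrication: $22,800

Combined headcount = 722.
Proportional shares (ignoring caps): Plating 25,660.53; Maintenance 23,081.58; Quality Lab 24,757.89; Fabrication 19,600.00.
Held at cap: Plating ($14,500); residual $78,600 reallocated over remaining headcount 523.
Remaining shares: Maintenance 26,901.34 → $26,900; Quality Lab 28,855.07 → $28,900; Fabrication 22,843.59 → $22,800.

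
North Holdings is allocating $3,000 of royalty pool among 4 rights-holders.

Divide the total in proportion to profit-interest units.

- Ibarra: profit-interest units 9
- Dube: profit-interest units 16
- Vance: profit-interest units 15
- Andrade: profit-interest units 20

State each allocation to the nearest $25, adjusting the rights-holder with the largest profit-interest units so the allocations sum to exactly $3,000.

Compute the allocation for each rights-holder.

Ibarra: $450 · Dube: $800 · Vance: $750 · Andrade: $1,000

Sum of profit-interest units: 9 + 16 + 15 + 20 = 60.
Raw shares: Ibarra 450.00; Dube 800.00; Vance 750.00; Andrade 1,000.00.
Rounded to nearest $25: Ibarra $450; Dube $800; Vance $750; Andrade $1,000. Sum = $3,000.
Sum already equals the total — no adjustment.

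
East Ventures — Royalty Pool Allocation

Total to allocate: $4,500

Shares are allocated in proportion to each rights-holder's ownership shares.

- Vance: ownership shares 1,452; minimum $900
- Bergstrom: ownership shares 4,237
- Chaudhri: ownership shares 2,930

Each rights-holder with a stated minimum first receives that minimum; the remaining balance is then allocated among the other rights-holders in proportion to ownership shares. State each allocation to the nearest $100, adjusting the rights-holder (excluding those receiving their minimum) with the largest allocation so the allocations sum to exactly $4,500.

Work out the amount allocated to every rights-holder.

Vance: $900 | Bergstrom: $2,100 | Chaudhri: $1,500

Minimums first: Vance $900. Remaining pool $3,600.
Remaining pool split over remaining ownership shares 7,167: Bergstrom 2,128.25 → $2,100; Chaudhri 1,471.75 → $1,500.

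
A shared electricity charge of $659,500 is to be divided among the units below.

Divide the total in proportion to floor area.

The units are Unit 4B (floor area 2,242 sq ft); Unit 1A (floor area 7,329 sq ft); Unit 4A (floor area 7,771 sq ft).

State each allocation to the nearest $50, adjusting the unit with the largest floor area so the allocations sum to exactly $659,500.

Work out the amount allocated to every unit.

Total floor area = 17,342.
Proportional shares: Unit 4B 2,242/17,342 × $659,500 = 85,261.16; Unit 1A 7,329/17,342 × $659,500 = 278,715.00; Unit 4A 7,771/17,342 × $659,500 = 295,523.84.
At nearest $50: Unit 4B $85,250; Unit 1A $278,700; Unit 4A $295,500. Sum = $659,450.
Difference $659,500 − $659,450 = +$50 applied to largest floor area (Unit 4A): Unit 4A becomes $295,550.

Unit 4B: $85,250 · Unit 1A: $278,700 · Unit 4A: $295,550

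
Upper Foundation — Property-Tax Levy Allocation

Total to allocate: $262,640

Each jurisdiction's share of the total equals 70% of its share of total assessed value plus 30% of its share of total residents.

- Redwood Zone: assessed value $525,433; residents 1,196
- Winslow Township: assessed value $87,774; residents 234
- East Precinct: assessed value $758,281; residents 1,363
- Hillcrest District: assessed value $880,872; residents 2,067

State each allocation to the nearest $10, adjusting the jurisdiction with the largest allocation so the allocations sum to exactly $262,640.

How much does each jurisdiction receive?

Redwood Zone: $62,280 · Winslow Township: $10,960 · East Precinct: $83,990 · Hillcrest District: $105,410

Assessed value total 2,252,360; residents total 4,860.
Blended shares (70% assessed value + 30% residents): Redwood Zone 0.2371; Winslow Township 0.0417; East Precinct 0.3198; Hillcrest District 0.4014.
Raw shares: Redwood Zone 62,278.23; Winslow Township 10,958.21; East Precinct 83,991.82; Hillcrest District 105,411.75.
After rounding ($10): Redwood Zone $62,280; Winslow Township $10,960; East Precinct $83,990; Hillcrest District $105,410. Sum = $262,640.
No rounding difference to absorb.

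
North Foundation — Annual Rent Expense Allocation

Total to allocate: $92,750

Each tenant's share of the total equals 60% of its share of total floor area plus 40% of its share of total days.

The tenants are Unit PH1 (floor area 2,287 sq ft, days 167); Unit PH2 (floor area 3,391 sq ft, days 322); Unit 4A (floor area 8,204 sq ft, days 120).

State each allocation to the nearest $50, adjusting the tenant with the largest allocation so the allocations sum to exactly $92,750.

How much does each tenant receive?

Unit PH1: $19,350 · Unit PH2: $33,200 · Unit 4A: $40,200

Totals — floor area 13,882, days 609.
Combined weights (60% floor area + 40% days): Unit PH1 0.2085; Unit PH2 0.3581; Unit 4A 0.4334.
Proportional shares: Unit PH1 19,341.66; Unit PH2 33,209.89; Unit 4A 40,198.44.
Rounded to nearest $50: Unit PH1 $19,350; Unit PH2 $33,200; Unit 4A $40,200. Sum = $92,750.
Rounded total matches; no reconciliation needed.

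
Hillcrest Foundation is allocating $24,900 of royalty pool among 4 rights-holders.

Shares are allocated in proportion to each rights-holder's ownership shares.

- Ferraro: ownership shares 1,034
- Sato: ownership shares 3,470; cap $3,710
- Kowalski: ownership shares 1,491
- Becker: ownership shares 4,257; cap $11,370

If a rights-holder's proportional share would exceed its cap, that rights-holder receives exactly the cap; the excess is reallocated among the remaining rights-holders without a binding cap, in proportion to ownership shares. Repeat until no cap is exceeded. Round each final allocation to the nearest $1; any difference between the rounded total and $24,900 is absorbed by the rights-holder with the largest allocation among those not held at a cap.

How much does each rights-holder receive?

Combined ownership shares = 10,252.
Unconstrained shares: Ferraro 2,511.37; Sato 8,427.92; Kowalski 3,621.33; Becker 10,339.38.
Capped: Sato ($3,710); remaining pool $21,190 reallocated over remaining ownership shares 6,782.
Capped: Becker ($11,370); remaining pool $9,820 reallocated over remaining ownership shares 2,525.
Redistributed shares: Ferraro 4,021.34 → $4,021; Kowalski 5,798.66 → $5,799.

Ferraro: $4,021; Sato: $3,710; Kowalski: $5,799; Becker: $11,370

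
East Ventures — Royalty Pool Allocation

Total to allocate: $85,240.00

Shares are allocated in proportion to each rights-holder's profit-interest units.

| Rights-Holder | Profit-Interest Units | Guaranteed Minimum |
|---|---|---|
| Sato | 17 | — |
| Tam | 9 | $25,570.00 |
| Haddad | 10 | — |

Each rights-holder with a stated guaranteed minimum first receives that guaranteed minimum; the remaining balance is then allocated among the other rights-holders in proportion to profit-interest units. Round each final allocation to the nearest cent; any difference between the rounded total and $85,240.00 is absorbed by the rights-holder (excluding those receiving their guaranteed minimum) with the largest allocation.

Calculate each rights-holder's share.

Sato: $37,570.00 | Tam: $25,570.00 | Haddad: $22,100.00

Fund the minimums — Tam $25,570.00. Residual $59,670.00.
Residual split over remaining profit-interest units 27: Sato 37,570.0000 → $37,570.00; Haddad 22,100.0000 → $22,100.00.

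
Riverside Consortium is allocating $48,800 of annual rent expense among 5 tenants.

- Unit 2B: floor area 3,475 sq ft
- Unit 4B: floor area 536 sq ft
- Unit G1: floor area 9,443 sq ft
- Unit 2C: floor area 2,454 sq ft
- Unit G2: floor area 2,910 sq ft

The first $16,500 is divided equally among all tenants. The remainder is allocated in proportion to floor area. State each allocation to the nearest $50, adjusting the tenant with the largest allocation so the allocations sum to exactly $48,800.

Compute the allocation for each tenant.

Unit 2B: $9,250 · Unit 4B: $4,200 · Unit G1: $19,550 · Unit 2C: $7,500 · Unit G2: $8,300

Equal tier: $16,500 ÷ 5 = $3,300 apiece.
Remainder $32,300 by floor area (total 18,818): Unit 2B 5,964.63 → $5,950; Unit 4B 920.01 → $900; Unit G1 16,208.36 → $16,200; Unit 2C 4,212.15 → $4,200; Unit G2 4,994.85 → $5,000.
Rounding difference +$50 on remainder applied to Unit G1.
Totals: Unit 2B $3,300 + $5,950 = $9,250; Unit 4B $3,300 + $900 = $4,200; Unit G1 $3,300 + $16,250 = $19,550; Unit 2C $3,300 + $4,200 = $7,500; Unit G2 $3,300 + $5,000 = $8,300.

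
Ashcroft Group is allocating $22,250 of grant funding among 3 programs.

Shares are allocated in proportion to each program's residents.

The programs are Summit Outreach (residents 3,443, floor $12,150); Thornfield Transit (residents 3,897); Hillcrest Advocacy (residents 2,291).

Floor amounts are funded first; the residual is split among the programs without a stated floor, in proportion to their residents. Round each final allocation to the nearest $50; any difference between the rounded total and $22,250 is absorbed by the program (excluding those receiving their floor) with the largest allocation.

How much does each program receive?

Guaranteed amounts: Summit Outreach $12,150. Remaining pool $10,100.
Remaining pool split over remaining residents 6,188: Thornfield Transit 6,360.65 → $6,350; Hillcrest Advocacy 3,739.35 → $3,750.

Summit Outreach: $12,150 · Thornfield Transit: $6,350 · Hillcrest Advocacy: $3,750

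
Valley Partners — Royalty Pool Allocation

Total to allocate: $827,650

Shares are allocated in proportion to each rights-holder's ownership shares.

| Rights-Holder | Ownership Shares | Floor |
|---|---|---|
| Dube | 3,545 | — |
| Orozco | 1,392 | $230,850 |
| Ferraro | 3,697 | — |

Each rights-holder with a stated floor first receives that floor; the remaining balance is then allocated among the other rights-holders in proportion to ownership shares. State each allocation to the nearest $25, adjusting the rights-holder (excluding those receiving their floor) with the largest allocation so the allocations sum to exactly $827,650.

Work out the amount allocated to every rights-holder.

Guaranteed amounts: Orozco $230,850. Residual $596,800.
Residual split over remaining ownership shares 7,242: Dube 292,136.98 → $292,125; Ferraro 304,663.02 → $304,675.

Dube: $292,125 · Orozco: $230,850 · Ferraro: $304,675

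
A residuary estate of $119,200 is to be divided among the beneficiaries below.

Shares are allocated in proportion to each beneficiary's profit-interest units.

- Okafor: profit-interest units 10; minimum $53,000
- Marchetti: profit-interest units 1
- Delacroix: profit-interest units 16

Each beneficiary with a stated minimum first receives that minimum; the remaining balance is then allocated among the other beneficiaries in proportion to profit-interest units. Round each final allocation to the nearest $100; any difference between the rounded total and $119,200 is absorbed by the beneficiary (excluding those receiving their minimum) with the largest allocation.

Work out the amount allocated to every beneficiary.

Okafor: $53,000; Marchetti: $3,900; Delacroix: $62,300

Fund the minimums — Okafor $53,000. Residual $66,200.
Residual split over remaining profit-interest units 17: Marchetti 3,894.12 → $3,900; Delacroix 62,305.88 → $62,300.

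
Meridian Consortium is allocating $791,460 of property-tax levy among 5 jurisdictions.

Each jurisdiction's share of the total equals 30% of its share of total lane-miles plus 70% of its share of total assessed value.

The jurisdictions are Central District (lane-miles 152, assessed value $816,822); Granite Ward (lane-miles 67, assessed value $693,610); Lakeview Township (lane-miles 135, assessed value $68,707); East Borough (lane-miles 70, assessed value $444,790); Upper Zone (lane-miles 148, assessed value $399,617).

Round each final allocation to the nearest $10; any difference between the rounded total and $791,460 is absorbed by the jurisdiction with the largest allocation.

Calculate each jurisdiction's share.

Lane-miles total 572; assessed value total 2,423,546.
Blended shares (30% lane-miles + 70% assessed value): Central District 0.3156; Granite Ward 0.2355; Lakeview Township 0.0906; East Borough 0.1652; Upper Zone 0.1930.
Pro-rata amounts: Central District 249,820.71; Granite Ward 186,370.86; Lakeview Township 71,745.09; East Borough 130,735.98; Upper Zone 152,787.35.
At nearest $10: Central District $249,820; Granite Ward $186,370; Lakeview Township $71,750; East Borough $130,740; Upper Zone $152,790. Sum = $791,470.
Difference $791,460 − $791,470 = −$10 applied to largest allocation (Central District): Central District becomes $249,810.

Central District: $249,810 · Granite Ward: $186,370 · Lakeview Township: $71,750 · East Borough: $130,740 · Upper Zone: $152,790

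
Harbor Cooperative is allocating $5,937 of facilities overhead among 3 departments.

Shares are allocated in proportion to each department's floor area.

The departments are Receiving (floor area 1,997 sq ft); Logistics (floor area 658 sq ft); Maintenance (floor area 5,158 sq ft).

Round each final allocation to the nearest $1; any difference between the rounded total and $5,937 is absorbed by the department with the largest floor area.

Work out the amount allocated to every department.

Receiving: $1,517 · Logistics: $500 · Maintenance: $3,920

Floor area total: 7,813.
Proportional shares: Receiving 1,997/7,813 × $5,937 = 1,517.495; Logistics 658/7,813 × $5,937 = 500.01; Maintenance 5,158/7,813 × $5,937 = 3,919.499.
Rounded to nearest $1: Receiving $1,517; Logistics $500; Maintenance $3,919. Sum = $5,936.
Difference $5,937 − $5,936 = +$1 applied to largest floor area (Maintenance): Maintenance becomes $3,920.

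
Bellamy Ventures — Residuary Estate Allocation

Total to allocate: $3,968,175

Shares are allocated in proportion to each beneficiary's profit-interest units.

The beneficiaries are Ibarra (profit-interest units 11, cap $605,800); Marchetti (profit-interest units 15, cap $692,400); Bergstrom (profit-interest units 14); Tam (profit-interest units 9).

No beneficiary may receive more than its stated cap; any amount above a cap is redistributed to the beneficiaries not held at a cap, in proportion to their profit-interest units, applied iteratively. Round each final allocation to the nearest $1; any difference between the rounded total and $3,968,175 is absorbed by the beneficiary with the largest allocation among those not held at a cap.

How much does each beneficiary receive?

Ibarra: $605,800 · Marchetti: $692,400 · Bergstrom: $1,625,202 · Tam: $1,044,773

Combined profit-interest units = 49.
Proportional shares (ignoring caps): Ibarra 890,814.80; Marchetti 1,214,747.45; Bergstrom 1,133,764.29; Tam 728,848.47.
Cap binds for Ibarra ($605,800), Marchetti ($692,400); remaining pool $2,669,975 reallocated over remaining profit-interest units 23.
Remaining shares: Bergstrom 1,625,202.17 → $1,625,202; Tam 1,044,772.83 → $1,044,773.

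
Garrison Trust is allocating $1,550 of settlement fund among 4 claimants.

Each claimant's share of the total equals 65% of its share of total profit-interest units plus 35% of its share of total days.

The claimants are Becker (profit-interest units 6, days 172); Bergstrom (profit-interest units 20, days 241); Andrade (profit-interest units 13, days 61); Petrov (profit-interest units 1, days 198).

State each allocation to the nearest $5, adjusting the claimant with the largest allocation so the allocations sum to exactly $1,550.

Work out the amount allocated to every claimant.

Profit-interest units total 40; days total 672.
Blended shares (65% profit-interest units + 35% days): Becker 0.1871; Bergstrom 0.4505; Andrade 0.2430; Petrov 0.1194.
Raw shares: Becker 289.98; Bergstrom 698.31; Andrade 376.68; Petrov 185.03.
At nearest $5: Becker $290; Bergstrom $700; Andrade $375; Petrov $185. Sum = $1,550.
No rounding difference to absorb.

Becker: $290; Bergstrom: $700; Andrade: $375; Petrov: $185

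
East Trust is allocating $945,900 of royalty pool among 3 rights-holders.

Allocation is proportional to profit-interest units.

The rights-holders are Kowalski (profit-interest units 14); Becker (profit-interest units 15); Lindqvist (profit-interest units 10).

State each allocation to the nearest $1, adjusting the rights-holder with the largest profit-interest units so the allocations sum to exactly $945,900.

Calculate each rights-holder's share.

Sum of profit-interest units: 14 + 15 + 10 = 39.
Unrounded shares: Kowalski 339,553.85; Becker 363,807.69; Lindqvist 242,538.46.
Rounded to nearest $1: Kowalski $339,554; Becker $363,808; Lindqvist $242,538. Sum = $945,900.
No rounding difference to absorb.

Kowalski: $339,554 · Becker: $363,808 · Lindqvist: $242,538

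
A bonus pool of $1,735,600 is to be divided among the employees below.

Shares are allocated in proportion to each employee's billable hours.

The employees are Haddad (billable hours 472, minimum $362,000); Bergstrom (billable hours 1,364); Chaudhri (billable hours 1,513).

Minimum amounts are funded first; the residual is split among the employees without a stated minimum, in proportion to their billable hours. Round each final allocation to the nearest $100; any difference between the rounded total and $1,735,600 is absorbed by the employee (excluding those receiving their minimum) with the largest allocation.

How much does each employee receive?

Guaranteed amounts: Haddad $362,000. Residual $1,373,600.
Residual split over remaining billable hours 2,877: Bergstrom 651,230.59 → $651,200; Chaudhri 722,369.41 → $722,400.

Haddad: $362,000 | Bergstrom: $651,200 | Chaudhri: $722,400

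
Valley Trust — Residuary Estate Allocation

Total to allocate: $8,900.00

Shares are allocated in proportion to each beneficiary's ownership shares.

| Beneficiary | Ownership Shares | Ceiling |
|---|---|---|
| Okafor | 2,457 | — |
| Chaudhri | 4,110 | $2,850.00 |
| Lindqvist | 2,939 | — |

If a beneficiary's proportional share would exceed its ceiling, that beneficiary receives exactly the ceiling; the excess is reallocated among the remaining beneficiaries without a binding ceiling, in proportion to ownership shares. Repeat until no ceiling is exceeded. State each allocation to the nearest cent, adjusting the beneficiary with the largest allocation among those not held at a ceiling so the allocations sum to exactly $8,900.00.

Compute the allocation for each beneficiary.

Okafor: $2,754.79 | Chaudhri: $2,850.00 | Lindqvist: $3,295.21

Total ownership shares = 9,506.
Proportional shares (ignoring caps): Okafor 2,300.3682; Chaudhri 3,847.9907; Lindqvist 2,751.6411.
Cap binds for Chaudhri ($2,850.00); remaining pool $6,050.00 reallocated over remaining ownership shares 5,396.
Redistributed shares: Okafor 2,754.7906 → $2,754.79; Lindqvist 3,295.2094 → $3,295.21.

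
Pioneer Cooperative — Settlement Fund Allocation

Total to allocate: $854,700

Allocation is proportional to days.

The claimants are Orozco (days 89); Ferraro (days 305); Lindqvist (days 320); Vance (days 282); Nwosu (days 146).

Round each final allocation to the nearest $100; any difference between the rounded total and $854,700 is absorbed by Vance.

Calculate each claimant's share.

Days total: 1,142.
Pro-rata amounts: Orozco 89/1,142 × $854,700 = 66,609.72; Ferraro 305/1,142 × $854,700 = 228,269.26; Lindqvist 320/1,142 × $854,700 = 239,495.62; Vance 282/1,142 × $854,700 = 211,055.52; Nwosu 146/1,142 × $854,700 = 109,269.88.
Rounded to nearest $100: Orozco $66,600; Ferraro $228,300; Lindqvist $239,500; Vance $211,100; Nwosu $109,300. Sum = $854,800.
Difference $854,700 − $854,800 = −$100 applied to Vance: Vance becomes $211,000.

Orozco: $66,600 | Ferraro: $228,300 | Lindqvist: $239,500 | Vance: $211,000 | Nwosu: $109,300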